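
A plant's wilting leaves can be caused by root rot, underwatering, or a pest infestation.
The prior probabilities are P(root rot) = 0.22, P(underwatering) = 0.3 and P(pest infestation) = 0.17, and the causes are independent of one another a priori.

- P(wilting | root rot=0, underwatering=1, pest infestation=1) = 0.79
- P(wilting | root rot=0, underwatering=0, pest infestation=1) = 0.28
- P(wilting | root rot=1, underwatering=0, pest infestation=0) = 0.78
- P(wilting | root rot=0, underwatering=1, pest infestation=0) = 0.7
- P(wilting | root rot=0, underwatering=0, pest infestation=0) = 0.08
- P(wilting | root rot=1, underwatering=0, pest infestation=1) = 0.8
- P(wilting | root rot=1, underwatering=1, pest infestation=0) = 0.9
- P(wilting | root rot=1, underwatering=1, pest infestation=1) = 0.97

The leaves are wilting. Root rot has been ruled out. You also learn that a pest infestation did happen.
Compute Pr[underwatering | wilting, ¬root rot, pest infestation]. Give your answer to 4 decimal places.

For the numerator, keep only underwatering=true terms: 0.79×0.3 = 0.237000
The normalizing constant is 0.28×0.7 + 0.79×0.3 = 0.433000
Posterior = 0.237000 / 0.433000 ≈ 0.5473

Pr[underwatering | wilting, ¬root rot, pest infestation] ≈ 0.5473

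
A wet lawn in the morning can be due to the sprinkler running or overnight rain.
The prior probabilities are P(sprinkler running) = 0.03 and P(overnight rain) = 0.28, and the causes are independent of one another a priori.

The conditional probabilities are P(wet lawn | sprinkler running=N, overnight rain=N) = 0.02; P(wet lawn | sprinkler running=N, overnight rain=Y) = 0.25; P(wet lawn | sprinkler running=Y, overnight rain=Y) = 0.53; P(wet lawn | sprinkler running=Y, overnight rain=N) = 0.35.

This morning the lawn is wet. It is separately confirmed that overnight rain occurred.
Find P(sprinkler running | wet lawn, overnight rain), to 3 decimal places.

Enumerate both values of sprinkler running and weight by the priors:
  P(wet lawn | overnight rain) = 0.25×0.97 + 0.53×0.03
        = 0.242500 + 0.015900 = 0.258400
The terms with sprinkler running present sum to 0.015900, so
  P(sprinkler running | wet lawn, overnight rain) = 0.015900 / 0.258400 ≈ 0.062

P(sprinkler running | wet lawn, overnight rain) ≈ 0.062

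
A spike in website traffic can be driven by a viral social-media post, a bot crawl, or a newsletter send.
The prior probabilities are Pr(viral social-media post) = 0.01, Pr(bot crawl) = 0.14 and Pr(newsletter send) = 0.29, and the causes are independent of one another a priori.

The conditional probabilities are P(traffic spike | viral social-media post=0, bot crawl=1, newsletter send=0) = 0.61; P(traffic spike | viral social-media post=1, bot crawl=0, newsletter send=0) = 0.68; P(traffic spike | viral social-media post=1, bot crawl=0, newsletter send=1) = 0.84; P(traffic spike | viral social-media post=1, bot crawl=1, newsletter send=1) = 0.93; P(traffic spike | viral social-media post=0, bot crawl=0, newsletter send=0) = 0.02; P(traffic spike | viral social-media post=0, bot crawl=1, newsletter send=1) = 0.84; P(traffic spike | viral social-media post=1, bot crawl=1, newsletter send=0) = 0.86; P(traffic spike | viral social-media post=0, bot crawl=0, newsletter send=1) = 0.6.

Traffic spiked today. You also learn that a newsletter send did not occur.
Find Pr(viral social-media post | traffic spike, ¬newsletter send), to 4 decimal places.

Pr(viral social-media post | traffic spike, ¬newsletter send) ≈ 0.0649

Numerator (weight on configurations with viral social-media post): 0.005848 + 0.001204 = 0.007052
The normalizing constant is 0.02*0.99*0.86 + 0.61*0.99*0.14 + 0.68*0.01*0.86 + 0.86*0.01*0.14 = 0.108626
Posterior = 0.007052 / 0.108626 ≈ 0.0649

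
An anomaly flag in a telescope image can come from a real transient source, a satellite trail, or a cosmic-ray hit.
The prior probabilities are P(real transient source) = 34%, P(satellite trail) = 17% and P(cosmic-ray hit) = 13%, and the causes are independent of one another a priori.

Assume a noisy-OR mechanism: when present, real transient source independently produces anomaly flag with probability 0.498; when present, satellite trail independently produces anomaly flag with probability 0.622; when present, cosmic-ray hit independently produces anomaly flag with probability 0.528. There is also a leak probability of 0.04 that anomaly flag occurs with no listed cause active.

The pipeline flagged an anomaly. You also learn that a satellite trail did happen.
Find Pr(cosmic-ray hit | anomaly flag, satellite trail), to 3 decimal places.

Pr(cosmic-ray hit | anomaly flag, satellite trail) ≈ 0.155

Under noisy-OR, P(anomaly flag | causes) = 1 − (1−0.04)·∏(1−qᵢ) over the active causes.
P(anomaly flag | satellite trail) = 0.63712*0.66*0.87 + 0.828721*0.66*0.13 + 0.817834*0.34*0.87 + 0.914018*0.34*0.13 = 0.365834 + 0.071104 + 0.241915 + 0.040400 = 0.719253
The cosmic-ray hit-present share is 0.071104 + 0.040400 = 0.111504.
Hence the posterior is 0.111504/0.719253 ≈ 0.155.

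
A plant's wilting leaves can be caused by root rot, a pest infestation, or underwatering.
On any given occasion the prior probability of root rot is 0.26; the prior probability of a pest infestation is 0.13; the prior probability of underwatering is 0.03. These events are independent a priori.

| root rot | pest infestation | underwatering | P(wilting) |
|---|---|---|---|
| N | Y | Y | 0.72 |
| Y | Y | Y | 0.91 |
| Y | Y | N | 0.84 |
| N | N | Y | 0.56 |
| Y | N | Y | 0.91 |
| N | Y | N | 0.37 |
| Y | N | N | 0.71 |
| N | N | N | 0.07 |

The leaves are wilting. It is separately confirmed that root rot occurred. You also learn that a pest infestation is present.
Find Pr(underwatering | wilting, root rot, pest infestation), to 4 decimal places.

Pr(underwatering | wilting, root rot, pest infestation) ≈ 0.0324

Enumerate both values of underwatering and weight by the priors:
  P(wilting | root rot, pest infestation) = 0.84×0.97 + 0.91×0.03
        = 0.814800 + 0.027300 = 0.842100
Configurations with underwatering contribute 0.027300, so
  P(underwatering | wilting, root rot, pest infestation) = 0.027300 / 0.842100 ≈ 0.0324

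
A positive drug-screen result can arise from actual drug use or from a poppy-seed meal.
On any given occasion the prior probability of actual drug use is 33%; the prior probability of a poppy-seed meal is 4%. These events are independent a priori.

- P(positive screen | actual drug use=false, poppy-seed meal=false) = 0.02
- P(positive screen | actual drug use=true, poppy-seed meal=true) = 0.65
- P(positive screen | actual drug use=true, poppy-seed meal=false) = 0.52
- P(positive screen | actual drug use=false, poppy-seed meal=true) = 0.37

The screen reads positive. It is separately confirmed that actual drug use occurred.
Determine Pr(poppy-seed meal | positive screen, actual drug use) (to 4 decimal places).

Pr(poppy-seed meal | positive screen, actual drug use) ≈ 0.0495

P(positive screen | actual drug use) = 0.52*0.96 + 0.65*0.04 = 0.499200 + 0.026000 = 0.525200
The poppy-seed meal-present share is 0.65*0.04 = 0.026000.
Hence the posterior is 0.026000/0.525200 ≈ 0.0495.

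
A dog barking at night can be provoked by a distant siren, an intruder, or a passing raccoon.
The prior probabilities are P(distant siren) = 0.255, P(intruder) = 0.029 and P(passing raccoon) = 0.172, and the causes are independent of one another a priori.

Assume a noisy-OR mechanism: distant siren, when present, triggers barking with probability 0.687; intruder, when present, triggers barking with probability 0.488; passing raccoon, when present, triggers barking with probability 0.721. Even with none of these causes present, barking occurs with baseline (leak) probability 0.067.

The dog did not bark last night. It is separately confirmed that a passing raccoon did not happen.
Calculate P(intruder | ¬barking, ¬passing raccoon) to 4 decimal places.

Under noisy-OR, P(barking | causes) = 1 − (1−0.067)·∏(1−qᵢ) over the active causes.
Numerator (weight on configurations with intruder): 0.010321 + 0.001106 = 0.011427
Denominator P(¬barking | ¬passing raccoon): 0.933·0.745·0.971 + 0.477696·0.745·0.029 + 0.292029·0.255·0.971 + 0.149519·0.255·0.029 = 0.758663
P(intruder | ¬barking, ¬passing raccoon) = 0.011427/0.758663 ≈ 0.0151

P(intruder | ¬barking, ¬passing raccoon) ≈ 0.0151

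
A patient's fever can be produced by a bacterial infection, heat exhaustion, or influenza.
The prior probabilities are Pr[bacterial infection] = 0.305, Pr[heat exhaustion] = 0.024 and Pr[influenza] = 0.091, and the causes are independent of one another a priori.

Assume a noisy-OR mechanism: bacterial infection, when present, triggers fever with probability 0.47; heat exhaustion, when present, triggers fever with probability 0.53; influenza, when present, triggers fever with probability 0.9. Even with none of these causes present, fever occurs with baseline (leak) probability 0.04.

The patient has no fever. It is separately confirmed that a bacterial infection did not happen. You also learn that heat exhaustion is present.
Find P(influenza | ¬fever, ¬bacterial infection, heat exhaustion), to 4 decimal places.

Under noisy-OR, P(fever | causes) = 1 − (1−0.04)·∏(1−qᵢ) over the active causes.
By total probability over both values of influenza:
  P(¬fever | ¬bacterial infection, heat exhaustion) = 0.4512*0.909 + 0.04512*0.091
        = 0.410141 + 0.004106 = 0.414247
Configurations with influenza contribute 0.004106, so
  P(influenza | ¬fever, ¬bacterial infection, heat exhaustion) = 0.004106 / 0.414247 ≈ 0.0099

P(influenza | ¬fever, ¬bacterial infection, heat exhaustion) ≈ 0.0099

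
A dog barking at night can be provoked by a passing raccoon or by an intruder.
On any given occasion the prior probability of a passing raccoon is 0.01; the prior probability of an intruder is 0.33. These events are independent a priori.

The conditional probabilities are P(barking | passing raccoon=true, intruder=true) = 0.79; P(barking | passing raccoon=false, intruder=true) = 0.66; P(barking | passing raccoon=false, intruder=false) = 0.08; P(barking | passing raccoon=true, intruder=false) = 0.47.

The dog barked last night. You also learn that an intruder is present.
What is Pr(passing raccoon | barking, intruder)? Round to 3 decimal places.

Numerator (weight on configurations with passing raccoon): 0.79*0.01 = 0.007900
Normalizer over all consistent configurations: 0.66*0.99 + 0.79*0.01 = 0.661300
P(passing raccoon | barking, intruder) = 0.007900/0.661300 ≈ 0.012

Pr(passing raccoon | barking, intruder) ≈ 0.012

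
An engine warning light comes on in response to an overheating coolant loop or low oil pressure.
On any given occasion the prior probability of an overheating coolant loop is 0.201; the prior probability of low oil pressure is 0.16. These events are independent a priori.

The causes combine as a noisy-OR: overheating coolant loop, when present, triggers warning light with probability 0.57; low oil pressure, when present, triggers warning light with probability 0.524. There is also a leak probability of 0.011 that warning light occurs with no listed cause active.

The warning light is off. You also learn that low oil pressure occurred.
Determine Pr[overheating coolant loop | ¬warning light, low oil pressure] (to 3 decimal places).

Pr[overheating coolant loop | ¬warning light, low oil pressure] ≈ 0.098

Under noisy-OR, P(warning light | causes) = 1 − (1−0.011)·∏(1−qᵢ) over the active causes.
P(¬warning light | low oil pressure) = 0.470764*0.799 + 0.202429*0.201 = 0.376140 + 0.040688 = 0.416828
Of this, 0.040688 comes from 0.202429*0.201 (the overheating coolant loop=true cases).
P(overheating coolant loop | ¬warning light, low oil pressure) = 0.040688 / 0.416828 ≈ 0.098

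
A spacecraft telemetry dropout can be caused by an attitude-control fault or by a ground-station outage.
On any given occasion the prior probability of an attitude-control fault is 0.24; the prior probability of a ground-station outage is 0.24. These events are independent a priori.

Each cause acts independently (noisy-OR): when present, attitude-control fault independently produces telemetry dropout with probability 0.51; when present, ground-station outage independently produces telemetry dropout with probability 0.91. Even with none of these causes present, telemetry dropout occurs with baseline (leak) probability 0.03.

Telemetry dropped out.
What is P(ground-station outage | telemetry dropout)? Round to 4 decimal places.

P(ground-station outage | telemetry dropout) ≈ 0.6622

Under noisy-OR, P(telemetry dropout | causes) = 1 − (1−0.03)·∏(1−qᵢ) over the active causes.
P(telemetry dropout) = 0.03×0.76×0.76 + 0.9127×0.76×0.24 + 0.5247×0.24×0.76 + 0.957223×0.24×0.24 = 0.017328 + 0.166476 + 0.095705 + 0.055136 = 0.334645
The ground-station outage-present share is 0.166476 + 0.055136 = 0.221612.
P(ground-station outage | telemetry dropout) = 0.221612 / 0.334645 ≈ 0.6622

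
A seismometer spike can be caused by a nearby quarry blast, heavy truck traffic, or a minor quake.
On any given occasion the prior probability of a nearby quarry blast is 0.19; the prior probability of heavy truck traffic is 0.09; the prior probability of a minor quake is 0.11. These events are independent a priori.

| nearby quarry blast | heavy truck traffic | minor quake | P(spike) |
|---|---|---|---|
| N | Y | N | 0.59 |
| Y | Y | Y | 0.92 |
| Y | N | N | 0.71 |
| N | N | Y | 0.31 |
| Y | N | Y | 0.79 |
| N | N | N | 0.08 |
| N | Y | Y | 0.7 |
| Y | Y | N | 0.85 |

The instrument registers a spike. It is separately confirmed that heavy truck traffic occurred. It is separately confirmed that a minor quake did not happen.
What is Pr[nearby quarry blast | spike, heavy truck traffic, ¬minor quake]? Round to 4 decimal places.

Enumerate both values of nearby quarry blast and weight by the priors:
  P(spike | heavy truck traffic, ¬minor quake) = 0.59·0.81 + 0.85·0.19
        = 0.477900 + 0.161500 = 0.639400
The terms with nearby quarry blast present sum to 0.161500, so
  P(nearby quarry blast | spike, heavy truck traffic, ¬minor quake) = 0.161500 / 0.639400 ≈ 0.2526

Pr[nearby quarry blast | spike, heavy truck traffic, ¬minor quake] ≈ 0.2526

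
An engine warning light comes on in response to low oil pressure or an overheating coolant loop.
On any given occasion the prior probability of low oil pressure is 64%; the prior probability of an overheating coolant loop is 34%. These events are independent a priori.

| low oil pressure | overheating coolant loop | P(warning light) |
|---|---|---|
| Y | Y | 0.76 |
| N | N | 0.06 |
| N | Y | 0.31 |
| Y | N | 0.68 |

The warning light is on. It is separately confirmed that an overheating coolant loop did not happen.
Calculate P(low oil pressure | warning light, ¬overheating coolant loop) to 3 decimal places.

Sum P(warning light|·) weighted by the priors over both values of low oil pressure:
  P(warning light | ¬overheating coolant loop) = 0.06*0.36 + 0.68*0.64
        = 0.021600 + 0.435200 = 0.456800
The terms with low oil pressure present sum to 0.435200, so
  P(low oil pressure | warning light, ¬overheating coolant loop) = 0.435200 / 0.456800 ≈ 0.953

P(low oil pressure | warning light, ¬overheating coolant loop) ≈ 0.953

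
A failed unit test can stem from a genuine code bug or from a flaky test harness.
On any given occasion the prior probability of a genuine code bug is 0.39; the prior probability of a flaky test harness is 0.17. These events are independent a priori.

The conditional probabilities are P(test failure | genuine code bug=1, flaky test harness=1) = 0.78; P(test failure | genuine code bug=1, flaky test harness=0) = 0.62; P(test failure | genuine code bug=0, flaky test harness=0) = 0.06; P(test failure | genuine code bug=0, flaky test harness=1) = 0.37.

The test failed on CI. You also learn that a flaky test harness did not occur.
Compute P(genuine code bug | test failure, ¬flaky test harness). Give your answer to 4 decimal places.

P(test failure | ¬flaky test harness) = 0.06×0.61 + 0.62×0.39 = 0.036600 + 0.241800 = 0.278400
The genuine code bug-present share is 0.62×0.39 = 0.241800.
P(genuine code bug | test failure, ¬flaky test harness) = 0.241800 / 0.278400 ≈ 0.8685

P(genuine code bug | test failure, ¬flaky test harness) ≈ 0.8685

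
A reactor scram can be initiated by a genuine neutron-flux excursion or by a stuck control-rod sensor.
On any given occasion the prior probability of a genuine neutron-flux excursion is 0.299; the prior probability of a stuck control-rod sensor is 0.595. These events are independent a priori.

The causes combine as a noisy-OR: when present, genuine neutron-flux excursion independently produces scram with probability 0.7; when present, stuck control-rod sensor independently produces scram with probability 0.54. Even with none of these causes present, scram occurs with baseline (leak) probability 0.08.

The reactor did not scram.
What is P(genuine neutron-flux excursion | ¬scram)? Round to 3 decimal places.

P(genuine neutron-flux excursion | ¬scram) ≈ 0.113

Under noisy-OR, P(scram | causes) = 1 − (1−0.08)·∏(1−qᵢ) over the active causes.
P(¬scram) = 0.92*0.701*0.405 + 0.4232*0.701*0.595 + 0.276*0.299*0.405 + 0.12696*0.299*0.595 = 0.261193 + 0.176515 + 0.033422 + 0.022587 = 0.493717
The genuine neutron-flux excursion-present share is 0.033422 + 0.022587 = 0.056009.
P(genuine neutron-flux excursion | ¬scram) = 0.056009 / 0.493717 ≈ 0.113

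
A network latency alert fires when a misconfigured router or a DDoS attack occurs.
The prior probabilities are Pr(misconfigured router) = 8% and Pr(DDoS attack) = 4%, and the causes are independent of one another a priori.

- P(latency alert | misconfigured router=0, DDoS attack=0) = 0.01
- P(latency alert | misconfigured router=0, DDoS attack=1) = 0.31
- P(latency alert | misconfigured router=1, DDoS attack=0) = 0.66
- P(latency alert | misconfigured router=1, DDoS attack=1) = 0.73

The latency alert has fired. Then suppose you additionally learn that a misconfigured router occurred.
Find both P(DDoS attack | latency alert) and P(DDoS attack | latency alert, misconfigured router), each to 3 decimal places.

P(latency alert) = 0.01×0.92×0.96 + 0.31×0.92×0.04 + 0.66×0.08×0.96 + 0.73×0.08×0.04 = 0.008832 + 0.011408 + 0.050688 + 0.002336 = 0.073264
Restricting to configurations with DDoS attack present: 0.011408 + 0.002336 = 0.013744.
Hence the posterior is 0.013744/0.073264 ≈ 0.188.

Now also conditioning on misconfigured router=true:
By total probability over both values of DDoS attack:
  P(latency alert | misconfigured router) = 0.66·0.96 + 0.73·0.04
        = 0.633600 + 0.029200 = 0.662800
Configurations with DDoS attack contribute 0.029200, so
  P(DDoS attack | latency alert, misconfigured router) = 0.029200 / 0.662800 ≈ 0.044
Conditioning on misconfigured router lowers the posterior on DDoS attack: the classic explaining-away effect in a common-effect structure.

P(DDoS attack | latency alert) ≈ 0.188; P(DDoS attack | latency alert, misconfigured router) ≈ 0.044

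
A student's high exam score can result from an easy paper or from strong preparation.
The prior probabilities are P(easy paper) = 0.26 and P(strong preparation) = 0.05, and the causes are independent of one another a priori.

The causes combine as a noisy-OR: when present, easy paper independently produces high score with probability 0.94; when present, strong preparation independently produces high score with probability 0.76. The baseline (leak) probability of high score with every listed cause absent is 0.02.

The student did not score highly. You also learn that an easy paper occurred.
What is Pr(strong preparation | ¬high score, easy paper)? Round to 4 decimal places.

Pr(strong preparation | ¬high score, easy paper) ≈ 0.0125

Under noisy-OR, P(high score | causes) = 1 − (1−0.02)·∏(1−qᵢ) over the active causes.
Numerator (weight on configurations with strong preparation): 0.014112*0.05 = 0.000706
Normalizer over all consistent configurations: 0.0588*0.95 + 0.014112*0.05 = 0.056566
P(strong preparation | ¬high score, easy paper) = 0.000706/0.056566 ≈ 0.0125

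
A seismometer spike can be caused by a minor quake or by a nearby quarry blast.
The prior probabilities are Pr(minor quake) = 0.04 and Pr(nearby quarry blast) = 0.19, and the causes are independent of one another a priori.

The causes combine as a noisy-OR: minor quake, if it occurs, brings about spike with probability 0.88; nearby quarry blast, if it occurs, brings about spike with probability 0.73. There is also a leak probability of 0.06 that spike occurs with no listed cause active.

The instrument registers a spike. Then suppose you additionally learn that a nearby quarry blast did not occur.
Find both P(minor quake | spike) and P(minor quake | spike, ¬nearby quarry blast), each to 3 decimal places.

P(minor quake | spike) ≈ 0.165; P(minor quake | spike, ¬nearby quarry blast) ≈ 0.381

Under noisy-OR, P(spike | causes) = 1 − (1−0.06)·∏(1−qᵢ) over the active causes.
Weight on minor quake=true, given the evidence: 0.028745 + 0.007369 = 0.036114
Denominator P(spike): 0.06×0.96×0.81 + 0.7462×0.96×0.19 + 0.8872×0.04×0.81 + 0.969544×0.04×0.19 = 0.218877
Posterior = 0.036114 / 0.218877 ≈ 0.165

Now condition on the additional information:
Enumerate both values of minor quake and weight by the priors:
  P(spike | ¬nearby quarry blast) = 0.06·0.96 + 0.8872·0.04
        = 0.057600 + 0.035488 = 0.093088
The terms with minor quake present sum to 0.035488, so
  P(minor quake | spike, ¬nearby quarry blast) = 0.035488 / 0.093088 ≈ 0.381
With nearby quarry blast excluded, minor quake must carry more of the explanatory weight for the spike.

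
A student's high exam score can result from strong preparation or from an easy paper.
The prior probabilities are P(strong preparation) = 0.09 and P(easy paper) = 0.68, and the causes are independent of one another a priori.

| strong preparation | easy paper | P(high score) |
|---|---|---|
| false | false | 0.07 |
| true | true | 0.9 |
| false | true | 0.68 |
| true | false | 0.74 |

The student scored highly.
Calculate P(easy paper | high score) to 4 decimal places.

P(easy paper | high score) ≈ 0.9194

By total probability over the 4 (strong preparation, easy paper) configurations:
  P(high score) = 0.07·0.91·0.32 + 0.68·0.91·0.68 + 0.74·0.09·0.32 + 0.9·0.09·0.68
        = 0.020384 + 0.420784 + 0.021312 + 0.055080 = 0.517560
Keeping only the easy paper-present terms gives 0.475864, so
  P(easy paper | high score) = 0.475864 / 0.517560 ≈ 0.9194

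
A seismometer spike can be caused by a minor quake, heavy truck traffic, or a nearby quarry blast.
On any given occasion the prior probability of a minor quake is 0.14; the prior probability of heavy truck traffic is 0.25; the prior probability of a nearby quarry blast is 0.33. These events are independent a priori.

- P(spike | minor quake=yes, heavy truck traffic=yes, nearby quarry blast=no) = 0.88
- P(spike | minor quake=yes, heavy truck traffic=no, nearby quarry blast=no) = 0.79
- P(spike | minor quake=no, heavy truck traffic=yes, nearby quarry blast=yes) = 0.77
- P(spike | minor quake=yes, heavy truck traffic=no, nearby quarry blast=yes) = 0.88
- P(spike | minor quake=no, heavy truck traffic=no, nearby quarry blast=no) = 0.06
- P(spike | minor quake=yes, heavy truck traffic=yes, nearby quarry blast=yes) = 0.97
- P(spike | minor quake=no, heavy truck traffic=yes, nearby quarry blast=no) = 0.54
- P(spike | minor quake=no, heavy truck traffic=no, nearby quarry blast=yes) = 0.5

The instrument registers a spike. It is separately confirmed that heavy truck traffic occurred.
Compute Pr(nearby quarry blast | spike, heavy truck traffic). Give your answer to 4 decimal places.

Pr(nearby quarry blast | spike, heavy truck traffic) ≈ 0.4008

Weight on nearby quarry blast=true, given the evidence: 0.218526 + 0.044814 = 0.263340
Normalizer over all consistent configurations: 0.54×0.86×0.67 + 0.77×0.86×0.33 + 0.88×0.14×0.67 + 0.97×0.14×0.33 = 0.657032
P(nearby quarry blast | spike, heavy truck traffic) = 0.263340/0.657032 ≈ 0.4008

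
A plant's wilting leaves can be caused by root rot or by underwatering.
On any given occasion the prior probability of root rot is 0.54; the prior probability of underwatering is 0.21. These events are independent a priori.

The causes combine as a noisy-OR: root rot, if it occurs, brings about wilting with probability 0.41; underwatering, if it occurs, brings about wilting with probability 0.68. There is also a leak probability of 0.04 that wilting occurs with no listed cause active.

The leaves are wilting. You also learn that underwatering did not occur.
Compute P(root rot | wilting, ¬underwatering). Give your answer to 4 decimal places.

P(root rot | wilting, ¬underwatering) ≈ 0.9271

Under noisy-OR, P(wilting | causes) = 1 − (1−0.04)·∏(1−qᵢ) over the active causes.
Weight on root rot=true, given the evidence: 0.4336*0.54 = 0.234144
Normalizer over all consistent configurations: 0.04*0.46 + 0.4336*0.54 = 0.252544
P(root rot | wilting, ¬underwatering) = 0.234144/0.252544 ≈ 0.9271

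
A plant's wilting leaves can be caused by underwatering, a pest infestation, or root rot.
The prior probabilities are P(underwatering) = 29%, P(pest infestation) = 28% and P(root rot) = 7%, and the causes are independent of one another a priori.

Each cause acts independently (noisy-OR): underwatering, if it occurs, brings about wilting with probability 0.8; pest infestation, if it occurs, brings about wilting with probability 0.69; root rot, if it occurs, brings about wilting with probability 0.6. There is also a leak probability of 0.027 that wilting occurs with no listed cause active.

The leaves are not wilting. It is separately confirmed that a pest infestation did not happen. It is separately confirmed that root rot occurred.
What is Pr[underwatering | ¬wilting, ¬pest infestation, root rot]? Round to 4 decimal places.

Under noisy-OR, P(wilting | causes) = 1 − (1−0.027)·∏(1−qᵢ) over the active causes.
For the numerator, keep only underwatering=true terms: 0.07784*0.29 = 0.022574
The normalizing constant is 0.3892*0.71 + 0.07784*0.29 = 0.298906
Posterior = 0.022574 / 0.298906 ≈ 0.0755

Pr[underwatering | ¬wilting, ¬pest infestation, root rot] ≈ 0.0755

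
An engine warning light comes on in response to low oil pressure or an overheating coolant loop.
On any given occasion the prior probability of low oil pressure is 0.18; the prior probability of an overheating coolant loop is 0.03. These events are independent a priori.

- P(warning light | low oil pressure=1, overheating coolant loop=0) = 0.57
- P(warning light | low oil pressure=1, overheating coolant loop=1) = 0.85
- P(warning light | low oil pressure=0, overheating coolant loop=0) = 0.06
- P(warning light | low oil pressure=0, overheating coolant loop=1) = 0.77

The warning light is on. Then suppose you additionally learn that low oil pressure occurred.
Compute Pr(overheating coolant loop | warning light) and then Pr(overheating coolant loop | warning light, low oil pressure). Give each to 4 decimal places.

Pr(overheating coolant loop | warning light) ≈ 0.1378; Pr(overheating coolant loop | warning light, low oil pressure) ≈ 0.0441

P(warning light) = 0.06·0.82·0.97 + 0.77·0.82·0.03 + 0.57·0.18·0.97 + 0.85·0.18·0.03 = 0.047724 + 0.018942 + 0.099522 + 0.004590 = 0.170778
The overheating coolant loop-present share is 0.018942 + 0.004590 = 0.023532.
So P(overheating coolant loop | warning light) = 0.023532/0.170778 ≈ 0.1378.

Now also conditioning on low oil pressure=true:
Enumerate both values of overheating coolant loop and weight by the priors:
  P(warning light | low oil pressure) = 0.57*0.97 + 0.85*0.03
        = 0.552900 + 0.025500 = 0.578400
The terms with overheating coolant loop present sum to 0.025500, so
  P(overheating coolant loop | warning light, low oil pressure) = 0.025500 / 0.578400 ≈ 0.0441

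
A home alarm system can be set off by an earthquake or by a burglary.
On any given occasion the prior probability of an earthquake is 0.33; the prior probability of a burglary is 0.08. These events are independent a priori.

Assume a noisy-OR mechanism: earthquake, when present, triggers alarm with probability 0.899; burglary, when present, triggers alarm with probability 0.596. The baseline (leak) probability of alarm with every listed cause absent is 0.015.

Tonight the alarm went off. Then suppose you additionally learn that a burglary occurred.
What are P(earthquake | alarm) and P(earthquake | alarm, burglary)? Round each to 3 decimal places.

Under noisy-OR, P(alarm | causes) = 1 − (1−0.015)·∏(1−qᵢ) over the active causes.
P(alarm) = 0.015·0.67·0.92 + 0.60206·0.67·0.08 + 0.900515·0.33·0.92 + 0.959808·0.33·0.08 = 0.009246 + 0.032270 + 0.273396 + 0.025339 = 0.340251
The earthquake-present share is 0.273396 + 0.025339 = 0.298735.
Hence the posterior is 0.298735/0.340251 ≈ 0.878.

Now also conditioning on burglary=true:
P(alarm | burglary) = 0.60206·0.67 + 0.959808·0.33 = 0.403380 + 0.316737 = 0.720117
Restricting to configurations with earthquake present: 0.959808·0.33 = 0.316737.
P(earthquake | alarm, burglary) = 0.316737 / 0.720117 ≈ 0.440

P(earthquake | alarm) ≈ 0.878; P(earthquake | alarm, burglary) ≈ 0.440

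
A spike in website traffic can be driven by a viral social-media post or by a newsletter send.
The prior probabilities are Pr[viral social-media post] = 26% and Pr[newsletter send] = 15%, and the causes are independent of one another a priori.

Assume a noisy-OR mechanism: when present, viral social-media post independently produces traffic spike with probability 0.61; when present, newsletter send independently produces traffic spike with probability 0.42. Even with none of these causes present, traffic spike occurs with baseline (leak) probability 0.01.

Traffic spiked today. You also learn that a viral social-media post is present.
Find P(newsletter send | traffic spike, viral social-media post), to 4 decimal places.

P(newsletter send | traffic spike, viral social-media post) ≈ 0.1824

Under noisy-OR, P(traffic spike | causes) = 1 − (1−0.01)·∏(1−qᵢ) over the active causes.
By total probability over both values of newsletter send:
  P(traffic spike | viral social-media post) = 0.6139*0.85 + 0.776062*0.15
        = 0.521815 + 0.116409 = 0.638224
Configurations with newsletter send contribute 0.116409, so
  P(newsletter send | traffic spike, viral social-media post) = 0.116409 / 0.638224 ≈ 0.1824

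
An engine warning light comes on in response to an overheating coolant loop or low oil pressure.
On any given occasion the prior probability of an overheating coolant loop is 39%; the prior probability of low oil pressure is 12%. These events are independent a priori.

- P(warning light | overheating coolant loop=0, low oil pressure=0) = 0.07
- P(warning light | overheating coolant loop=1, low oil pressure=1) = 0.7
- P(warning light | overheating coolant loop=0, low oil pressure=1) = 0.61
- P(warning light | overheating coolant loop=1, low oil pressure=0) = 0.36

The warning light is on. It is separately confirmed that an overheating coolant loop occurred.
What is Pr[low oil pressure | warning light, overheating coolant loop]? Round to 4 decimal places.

Pr[low oil pressure | warning light, overheating coolant loop] ≈ 0.2096

Sum P(warning light|·) weighted by the priors over both values of low oil pressure:
  P(warning light | overheating coolant loop) = 0.36×0.88 + 0.7×0.12
        = 0.316800 + 0.084000 = 0.400800
Configurations with low oil pressure contribute 0.084000, so
  P(low oil pressure | warning light, overheating coolant loop) = 0.084000 / 0.400800 ≈ 0.2096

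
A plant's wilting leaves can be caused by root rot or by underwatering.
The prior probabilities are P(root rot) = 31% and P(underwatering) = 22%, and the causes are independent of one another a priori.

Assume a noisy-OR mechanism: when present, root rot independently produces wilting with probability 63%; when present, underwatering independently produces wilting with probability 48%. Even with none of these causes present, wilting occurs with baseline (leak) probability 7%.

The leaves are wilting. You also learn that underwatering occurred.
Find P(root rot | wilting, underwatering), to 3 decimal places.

Under noisy-OR, P(wilting | causes) = 1 − (1−0.07)·∏(1−qᵢ) over the active causes.
For the numerator, keep only root rot=true terms: 0.821068·0.31 = 0.254531
Denominator P(wilting | underwatering): 0.5164·0.69 + 0.821068·0.31 = 0.610847
Posterior = 0.254531 / 0.610847 ≈ 0.417

P(root rot | wilting, underwatering) ≈ 0.417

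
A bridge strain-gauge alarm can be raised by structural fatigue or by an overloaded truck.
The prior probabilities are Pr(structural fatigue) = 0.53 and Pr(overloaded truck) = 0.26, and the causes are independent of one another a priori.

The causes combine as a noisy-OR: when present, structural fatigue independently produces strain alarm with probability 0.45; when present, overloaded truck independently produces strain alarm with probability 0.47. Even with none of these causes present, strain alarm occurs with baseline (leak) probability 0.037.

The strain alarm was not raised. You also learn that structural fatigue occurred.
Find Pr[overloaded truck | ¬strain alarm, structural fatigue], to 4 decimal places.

Pr[overloaded truck | ¬strain alarm, structural fatigue] ≈ 0.1570

Under noisy-OR, P(strain alarm | causes) = 1 − (1−0.037)·∏(1−qᵢ) over the active causes.
By total probability over both values of overloaded truck:
  P(¬strain alarm | structural fatigue) = 0.52965·0.74 + 0.280714·0.26
        = 0.391941 + 0.072986 = 0.464927
The terms with overloaded truck present sum to 0.072986, so
  P(overloaded truck | ¬strain alarm, structural fatigue) = 0.072986 / 0.464927 ≈ 0.1570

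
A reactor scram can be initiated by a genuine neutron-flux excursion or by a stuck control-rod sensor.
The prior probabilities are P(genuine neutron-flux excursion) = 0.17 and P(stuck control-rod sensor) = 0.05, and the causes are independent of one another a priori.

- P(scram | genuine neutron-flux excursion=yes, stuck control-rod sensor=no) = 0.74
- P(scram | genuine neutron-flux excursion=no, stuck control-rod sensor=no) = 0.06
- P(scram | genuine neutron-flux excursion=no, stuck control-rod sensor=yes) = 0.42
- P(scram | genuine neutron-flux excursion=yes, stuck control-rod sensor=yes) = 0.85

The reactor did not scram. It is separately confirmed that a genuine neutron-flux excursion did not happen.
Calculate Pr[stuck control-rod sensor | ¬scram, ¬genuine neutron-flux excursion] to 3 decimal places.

For the numerator, keep only stuck control-rod sensor=true terms: 0.58·0.05 = 0.029000
The normalizing constant is 0.94·0.95 + 0.58·0.05 = 0.922000
Posterior = 0.029000 / 0.922000 ≈ 0.031

Pr[stuck control-rod sensor | ¬scram, ¬genuine neutron-flux excursion] ≈ 0.031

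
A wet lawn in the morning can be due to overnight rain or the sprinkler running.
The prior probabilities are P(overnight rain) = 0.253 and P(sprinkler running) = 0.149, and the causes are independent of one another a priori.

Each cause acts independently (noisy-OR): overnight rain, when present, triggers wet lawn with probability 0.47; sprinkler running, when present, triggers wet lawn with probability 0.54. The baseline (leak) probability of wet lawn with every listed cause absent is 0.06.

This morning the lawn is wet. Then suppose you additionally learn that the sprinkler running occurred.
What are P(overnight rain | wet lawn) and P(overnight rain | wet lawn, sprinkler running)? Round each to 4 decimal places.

P(overnight rain | wet lawn) ≈ 0.5750; P(overnight rain | wet lawn, sprinkler running) ≈ 0.3150

Under noisy-OR, P(wet lawn | causes) = 1 − (1−0.06)·∏(1−qᵢ) over the active causes.
By total probability over the 4 (overnight rain, sprinkler running) configurations:
  P(wet lawn) = 0.06·0.747·0.851 + 0.5676·0.747·0.149 + 0.5018·0.253·0.851 + 0.770828·0.253·0.149
        = 0.038142 + 0.063176 + 0.108039 + 0.029058 = 0.238415
The terms with overnight rain present sum to 0.137097, so
  P(overnight rain | wet lawn) = 0.137097 / 0.238415 ≈ 0.5750

Now also conditioning on sprinkler running=true:
P(wet lawn | sprinkler running) = 0.5676·0.747 + 0.770828·0.253 = 0.423997 + 0.195019 = 0.619016
Restricting to configurations with overnight rain present: 0.770828·0.253 = 0.195019.
Hence the posterior is 0.195019/0.619016 ≈ 0.3150.
The drop from 0.5750 to 0.3150 is the explaining-away (discounting) effect.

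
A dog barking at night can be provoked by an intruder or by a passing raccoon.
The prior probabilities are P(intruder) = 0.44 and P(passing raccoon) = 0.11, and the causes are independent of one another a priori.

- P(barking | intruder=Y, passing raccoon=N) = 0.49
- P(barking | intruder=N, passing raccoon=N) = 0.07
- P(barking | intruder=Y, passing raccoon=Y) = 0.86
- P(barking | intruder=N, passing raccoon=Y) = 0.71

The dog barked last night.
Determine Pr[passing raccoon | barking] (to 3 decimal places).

Pr[passing raccoon | barking] ≈ 0.273

Numerator (weight on configurations with passing raccoon): 0.043736 + 0.041624 = 0.085360
Normalizer over all consistent configurations: 0.07*0.56*0.89 + 0.71*0.56*0.11 + 0.49*0.44*0.89 + 0.86*0.44*0.11 = 0.312132
P(passing raccoon | barking) = 0.085360/0.312132 ≈ 0.273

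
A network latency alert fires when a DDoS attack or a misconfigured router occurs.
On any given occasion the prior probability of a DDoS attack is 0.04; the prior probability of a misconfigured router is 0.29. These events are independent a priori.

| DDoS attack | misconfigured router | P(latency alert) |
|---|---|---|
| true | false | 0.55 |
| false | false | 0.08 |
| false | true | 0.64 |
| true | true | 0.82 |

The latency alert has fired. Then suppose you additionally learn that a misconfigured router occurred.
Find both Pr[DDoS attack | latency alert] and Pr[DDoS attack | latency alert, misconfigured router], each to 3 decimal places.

Pr[DDoS attack | latency alert] ≈ 0.097; Pr[DDoS attack | latency alert, misconfigured router] ≈ 0.051

Numerator (weight on configurations with DDoS attack): 0.015620 + 0.009512 = 0.025132
Denominator P(latency alert): 0.08·0.96·0.71 + 0.64·0.96·0.29 + 0.55·0.04·0.71 + 0.82·0.04·0.29 = 0.257836
Posterior = 0.025132 / 0.257836 ≈ 0.097

Now also conditioning on misconfigured router=true:
Weight on DDoS attack=true, given the evidence: 0.82·0.04 = 0.032800
The normalizing constant is 0.64·0.96 + 0.82·0.04 = 0.647200
Posterior = 0.032800 / 0.647200 ≈ 0.051
The drop from 0.097 to 0.051 is the explaining-away (discounting) effect.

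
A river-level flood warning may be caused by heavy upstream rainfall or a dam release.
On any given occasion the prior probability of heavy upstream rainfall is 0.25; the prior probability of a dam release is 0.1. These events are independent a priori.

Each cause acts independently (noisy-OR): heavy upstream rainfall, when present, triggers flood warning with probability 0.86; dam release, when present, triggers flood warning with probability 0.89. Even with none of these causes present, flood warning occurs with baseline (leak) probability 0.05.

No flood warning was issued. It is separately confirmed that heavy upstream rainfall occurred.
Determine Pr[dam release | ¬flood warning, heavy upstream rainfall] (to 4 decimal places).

Under noisy-OR, P(flood warning | causes) = 1 − (1−0.05)·∏(1−qᵢ) over the active causes.
Weight on dam release=true, given the evidence: 0.01463·0.1 = 0.001463
Normalizer over all consistent configurations: 0.133·0.9 + 0.01463·0.1 = 0.121163
Posterior = 0.001463 / 0.121163 ≈ 0.0121

Pr[dam release | ¬flood warning, heavy upstream rainfall] ≈ 0.0121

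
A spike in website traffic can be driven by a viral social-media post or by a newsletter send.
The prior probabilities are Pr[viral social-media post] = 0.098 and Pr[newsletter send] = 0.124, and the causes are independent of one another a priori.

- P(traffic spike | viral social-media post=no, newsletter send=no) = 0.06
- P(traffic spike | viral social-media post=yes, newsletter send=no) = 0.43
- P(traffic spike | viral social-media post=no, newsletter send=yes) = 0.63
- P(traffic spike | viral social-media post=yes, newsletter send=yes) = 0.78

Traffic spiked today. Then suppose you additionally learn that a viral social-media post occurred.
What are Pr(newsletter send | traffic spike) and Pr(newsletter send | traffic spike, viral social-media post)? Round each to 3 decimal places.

By total probability over the 4 (viral social-media post, newsletter send) configurations:
  P(traffic spike) = 0.06·0.902·0.876 + 0.63·0.902·0.124 + 0.43·0.098·0.876 + 0.78·0.098·0.124
        = 0.047409 + 0.070464 + 0.036915 + 0.009479 = 0.164267
Configurations with newsletter send contribute 0.079943, so
  P(newsletter send | traffic spike) = 0.079943 / 0.164267 ≈ 0.487

Now condition on the additional information:
For the numerator, keep only newsletter send=true terms: 0.78×0.124 = 0.096720
Denominator P(traffic spike | viral social-media post): 0.43×0.876 + 0.78×0.124 = 0.473400
Posterior = 0.096720 / 0.473400 ≈ 0.204

Pr(newsletter send | traffic spike) ≈ 0.487; Pr(newsletter send | traffic spike, viral social-media post) ≈ 0.204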